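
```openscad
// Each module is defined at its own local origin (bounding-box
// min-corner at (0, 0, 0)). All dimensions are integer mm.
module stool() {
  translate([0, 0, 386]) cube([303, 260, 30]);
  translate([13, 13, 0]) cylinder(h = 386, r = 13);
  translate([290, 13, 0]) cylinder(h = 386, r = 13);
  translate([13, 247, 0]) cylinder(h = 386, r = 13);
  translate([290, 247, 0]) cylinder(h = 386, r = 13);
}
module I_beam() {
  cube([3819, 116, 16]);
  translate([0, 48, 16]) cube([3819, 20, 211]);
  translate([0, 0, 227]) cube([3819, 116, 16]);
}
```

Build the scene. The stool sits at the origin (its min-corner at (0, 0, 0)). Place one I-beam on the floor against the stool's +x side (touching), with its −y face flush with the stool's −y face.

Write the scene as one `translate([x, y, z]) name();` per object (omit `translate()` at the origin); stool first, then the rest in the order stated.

stool();
translate([303, 0, 0]) I_beam();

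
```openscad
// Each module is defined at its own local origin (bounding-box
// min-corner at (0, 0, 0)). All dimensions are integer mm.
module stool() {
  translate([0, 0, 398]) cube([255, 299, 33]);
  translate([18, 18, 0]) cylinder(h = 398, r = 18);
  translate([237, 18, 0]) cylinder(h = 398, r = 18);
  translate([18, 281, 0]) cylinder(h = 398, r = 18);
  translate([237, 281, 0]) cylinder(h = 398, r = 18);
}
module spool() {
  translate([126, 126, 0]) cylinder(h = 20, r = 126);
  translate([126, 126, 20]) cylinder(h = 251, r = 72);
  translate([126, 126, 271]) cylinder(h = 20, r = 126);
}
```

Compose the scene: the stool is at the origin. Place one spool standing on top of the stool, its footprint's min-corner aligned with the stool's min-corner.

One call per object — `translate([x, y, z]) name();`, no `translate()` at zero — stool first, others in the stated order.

stool();
translate([0, 0, 431]) spool();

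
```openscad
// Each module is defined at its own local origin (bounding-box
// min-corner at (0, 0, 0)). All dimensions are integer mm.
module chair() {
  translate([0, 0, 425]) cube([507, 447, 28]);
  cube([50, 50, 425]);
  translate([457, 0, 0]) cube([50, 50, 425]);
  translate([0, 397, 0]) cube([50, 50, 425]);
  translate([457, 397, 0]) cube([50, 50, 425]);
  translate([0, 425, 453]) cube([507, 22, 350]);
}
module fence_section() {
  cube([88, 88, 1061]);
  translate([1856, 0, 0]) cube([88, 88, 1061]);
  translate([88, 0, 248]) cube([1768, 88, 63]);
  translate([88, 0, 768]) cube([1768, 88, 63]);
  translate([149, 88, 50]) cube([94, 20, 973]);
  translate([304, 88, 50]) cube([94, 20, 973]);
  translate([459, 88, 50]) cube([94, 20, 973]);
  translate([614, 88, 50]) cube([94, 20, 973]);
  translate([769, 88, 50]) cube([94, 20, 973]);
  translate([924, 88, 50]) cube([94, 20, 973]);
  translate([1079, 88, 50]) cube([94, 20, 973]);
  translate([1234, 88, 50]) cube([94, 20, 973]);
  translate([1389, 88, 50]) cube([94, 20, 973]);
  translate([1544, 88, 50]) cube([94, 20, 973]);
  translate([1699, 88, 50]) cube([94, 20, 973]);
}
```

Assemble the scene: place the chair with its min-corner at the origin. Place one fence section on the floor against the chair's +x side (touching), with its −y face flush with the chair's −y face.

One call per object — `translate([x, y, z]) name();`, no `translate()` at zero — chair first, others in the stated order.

chair();
translate([507, 0, 0]) fence_section();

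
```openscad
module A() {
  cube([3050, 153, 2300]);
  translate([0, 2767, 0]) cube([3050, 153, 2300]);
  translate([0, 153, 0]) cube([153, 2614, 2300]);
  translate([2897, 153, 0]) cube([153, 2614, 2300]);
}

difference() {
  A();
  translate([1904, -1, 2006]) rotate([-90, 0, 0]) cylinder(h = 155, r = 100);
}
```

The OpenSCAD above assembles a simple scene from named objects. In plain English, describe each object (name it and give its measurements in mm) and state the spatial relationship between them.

A is the wall frame of a small rectangular building: four walls, each 2300 mm tall and 153 mm thick, enclosing a footprint 3050 mm (x) by 2920 mm (y) outside-to-outside, with no floor or roof. The front and back walls (the −y and +y sides) span the full width; the two side walls fit between them.

The house frame has a circular hole of radius 100 mm through its front wall, centred at (x = 1904, z = 2006).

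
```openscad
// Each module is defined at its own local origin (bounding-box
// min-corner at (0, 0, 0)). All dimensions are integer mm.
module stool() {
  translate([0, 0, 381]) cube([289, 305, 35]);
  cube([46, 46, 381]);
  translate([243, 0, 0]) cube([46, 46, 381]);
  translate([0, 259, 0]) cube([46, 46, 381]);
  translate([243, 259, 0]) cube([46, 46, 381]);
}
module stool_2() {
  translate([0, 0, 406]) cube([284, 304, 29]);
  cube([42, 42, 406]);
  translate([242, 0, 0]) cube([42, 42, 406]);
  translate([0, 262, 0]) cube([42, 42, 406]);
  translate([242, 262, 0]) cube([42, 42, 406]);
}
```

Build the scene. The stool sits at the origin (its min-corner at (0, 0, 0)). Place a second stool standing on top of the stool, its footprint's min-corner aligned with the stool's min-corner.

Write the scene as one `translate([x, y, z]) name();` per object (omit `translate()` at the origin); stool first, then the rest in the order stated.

stool();
translate([0, 0, 416]) stool_2();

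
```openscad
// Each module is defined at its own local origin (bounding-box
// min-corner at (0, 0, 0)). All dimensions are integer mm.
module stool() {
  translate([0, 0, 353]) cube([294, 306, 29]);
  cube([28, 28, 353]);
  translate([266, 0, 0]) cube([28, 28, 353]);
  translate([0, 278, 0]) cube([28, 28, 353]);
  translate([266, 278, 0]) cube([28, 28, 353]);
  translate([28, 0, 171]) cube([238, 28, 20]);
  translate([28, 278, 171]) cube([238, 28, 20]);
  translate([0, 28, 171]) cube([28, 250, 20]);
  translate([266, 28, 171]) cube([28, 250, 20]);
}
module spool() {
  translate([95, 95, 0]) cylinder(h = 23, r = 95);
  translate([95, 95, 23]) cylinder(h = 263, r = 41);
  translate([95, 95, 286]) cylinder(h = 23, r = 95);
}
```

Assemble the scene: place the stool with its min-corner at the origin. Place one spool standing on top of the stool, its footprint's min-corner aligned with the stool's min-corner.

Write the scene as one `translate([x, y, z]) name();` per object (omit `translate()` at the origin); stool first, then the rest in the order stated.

stool();
translate([0, 0, 382]) spool();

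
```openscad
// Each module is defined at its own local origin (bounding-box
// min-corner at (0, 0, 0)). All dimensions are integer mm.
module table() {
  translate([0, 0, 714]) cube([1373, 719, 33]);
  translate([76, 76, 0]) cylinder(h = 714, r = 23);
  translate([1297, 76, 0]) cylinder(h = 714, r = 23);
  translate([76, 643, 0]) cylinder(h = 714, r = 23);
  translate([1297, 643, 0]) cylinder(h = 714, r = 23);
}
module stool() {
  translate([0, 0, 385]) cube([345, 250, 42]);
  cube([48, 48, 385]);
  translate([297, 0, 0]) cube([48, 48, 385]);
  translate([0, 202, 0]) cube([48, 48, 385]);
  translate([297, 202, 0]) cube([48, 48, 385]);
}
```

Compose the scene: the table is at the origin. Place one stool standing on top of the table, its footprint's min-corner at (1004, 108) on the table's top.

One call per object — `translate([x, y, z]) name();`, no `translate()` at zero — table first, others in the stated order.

table();
translate([1004, 108, 747]) stool();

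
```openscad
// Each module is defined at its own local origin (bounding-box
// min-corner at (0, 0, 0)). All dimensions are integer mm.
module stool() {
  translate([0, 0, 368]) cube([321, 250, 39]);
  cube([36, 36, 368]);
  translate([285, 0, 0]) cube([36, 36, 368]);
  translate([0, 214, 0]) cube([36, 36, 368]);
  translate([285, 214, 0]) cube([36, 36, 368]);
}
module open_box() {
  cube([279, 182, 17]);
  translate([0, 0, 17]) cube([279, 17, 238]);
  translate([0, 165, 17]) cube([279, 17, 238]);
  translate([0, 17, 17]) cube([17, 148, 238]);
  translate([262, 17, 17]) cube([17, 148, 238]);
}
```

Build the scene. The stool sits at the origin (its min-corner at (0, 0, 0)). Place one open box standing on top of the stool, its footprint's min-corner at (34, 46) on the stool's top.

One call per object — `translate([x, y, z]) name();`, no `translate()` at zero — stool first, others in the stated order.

stool();
translate([34, 46, 407]) open_box();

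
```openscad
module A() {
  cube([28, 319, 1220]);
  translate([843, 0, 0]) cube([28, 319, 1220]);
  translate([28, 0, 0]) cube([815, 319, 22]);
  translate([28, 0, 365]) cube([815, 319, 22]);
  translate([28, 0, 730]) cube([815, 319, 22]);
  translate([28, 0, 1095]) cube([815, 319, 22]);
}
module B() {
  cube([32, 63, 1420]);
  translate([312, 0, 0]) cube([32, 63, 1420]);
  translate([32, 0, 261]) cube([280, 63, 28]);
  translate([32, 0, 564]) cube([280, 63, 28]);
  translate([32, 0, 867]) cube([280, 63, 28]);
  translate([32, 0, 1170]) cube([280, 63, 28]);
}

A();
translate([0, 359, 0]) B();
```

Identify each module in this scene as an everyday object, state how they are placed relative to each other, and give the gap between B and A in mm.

The ladder's nearest face is 40 mm from the bookshelf's +y face.

A is a bookshelf. B is a ladder. The ladder is on the floor beside the bookshelf on its +y side. The gap between the ladder and the bookshelf is 40 mm.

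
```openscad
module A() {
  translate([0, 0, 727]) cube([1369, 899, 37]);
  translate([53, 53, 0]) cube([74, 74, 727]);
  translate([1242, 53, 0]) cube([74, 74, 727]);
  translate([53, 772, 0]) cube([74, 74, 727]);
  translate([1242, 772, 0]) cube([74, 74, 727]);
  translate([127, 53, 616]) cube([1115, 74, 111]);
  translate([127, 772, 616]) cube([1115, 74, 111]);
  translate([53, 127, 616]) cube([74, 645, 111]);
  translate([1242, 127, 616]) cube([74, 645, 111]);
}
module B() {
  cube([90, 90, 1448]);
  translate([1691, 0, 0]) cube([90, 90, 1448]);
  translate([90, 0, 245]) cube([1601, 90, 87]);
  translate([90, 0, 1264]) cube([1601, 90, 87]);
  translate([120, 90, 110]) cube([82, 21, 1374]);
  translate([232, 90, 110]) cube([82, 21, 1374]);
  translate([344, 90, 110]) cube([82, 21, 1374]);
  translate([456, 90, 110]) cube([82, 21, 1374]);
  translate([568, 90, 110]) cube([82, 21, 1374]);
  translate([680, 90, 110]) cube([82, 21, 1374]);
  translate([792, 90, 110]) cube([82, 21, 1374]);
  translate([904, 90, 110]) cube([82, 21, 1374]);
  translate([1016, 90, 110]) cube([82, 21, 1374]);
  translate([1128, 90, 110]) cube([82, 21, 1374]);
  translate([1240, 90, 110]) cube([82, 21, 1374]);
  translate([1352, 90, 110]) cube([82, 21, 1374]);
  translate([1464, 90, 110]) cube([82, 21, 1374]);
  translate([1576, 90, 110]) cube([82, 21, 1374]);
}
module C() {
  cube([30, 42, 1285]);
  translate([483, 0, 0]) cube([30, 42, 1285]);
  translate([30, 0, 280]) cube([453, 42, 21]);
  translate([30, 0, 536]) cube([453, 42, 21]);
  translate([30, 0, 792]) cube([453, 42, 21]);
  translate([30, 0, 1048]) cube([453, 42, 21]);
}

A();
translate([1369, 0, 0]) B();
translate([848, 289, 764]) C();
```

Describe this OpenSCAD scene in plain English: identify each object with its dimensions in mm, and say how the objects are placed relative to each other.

A is a table with a 1369×899 mm rectangular top, 37 mm thick, top surface at z = 764 mm, supported by four 74×74 mm square legs, each inset 53 mm from the nearest pair of top edges, running from the floor. Four apron rails, 74 mm thick and 111 mm tall, run between adjacent legs with their top edges flush with the underside of the top and their outer faces flush with the legs' outer faces.

B is a fence section. Two 90×90 mm posts, 1448 mm tall, stand on the floor with a clear span of 1601 mm between their inner faces. Two horizontal rails of 90×87 mm section span the gap between the posts with their undersides at z = 245 mm and z = 1264 mm, flush with the posts' −y face. 14 pickets, each 82 mm wide, 21 mm thick and 1374 mm tall, are fixed to the +y face of the rails with their bottoms at z = 110 mm, evenly spaced across the span with equal gaps (rounded down to the nearest mm) at the −x end and between each pair — any rounding remainder accumulates at the +x end.

C is a straight ladder. Two 30×42 mm vertical rails, 1285 mm tall, stand 513 mm apart (outside-to-outside) with their front faces coplanar on the −y side. 4 rungs, each 42 mm deep and 21 mm tall, span between the inner faces of the rails, front faces flush with the rails. The lowest rung's underside is at z = 280 mm and rungs are spaced 256 mm apart (underside to underside).

The fence section is against the table's +x side, with their −y faces flush. The ladder is on top of the table.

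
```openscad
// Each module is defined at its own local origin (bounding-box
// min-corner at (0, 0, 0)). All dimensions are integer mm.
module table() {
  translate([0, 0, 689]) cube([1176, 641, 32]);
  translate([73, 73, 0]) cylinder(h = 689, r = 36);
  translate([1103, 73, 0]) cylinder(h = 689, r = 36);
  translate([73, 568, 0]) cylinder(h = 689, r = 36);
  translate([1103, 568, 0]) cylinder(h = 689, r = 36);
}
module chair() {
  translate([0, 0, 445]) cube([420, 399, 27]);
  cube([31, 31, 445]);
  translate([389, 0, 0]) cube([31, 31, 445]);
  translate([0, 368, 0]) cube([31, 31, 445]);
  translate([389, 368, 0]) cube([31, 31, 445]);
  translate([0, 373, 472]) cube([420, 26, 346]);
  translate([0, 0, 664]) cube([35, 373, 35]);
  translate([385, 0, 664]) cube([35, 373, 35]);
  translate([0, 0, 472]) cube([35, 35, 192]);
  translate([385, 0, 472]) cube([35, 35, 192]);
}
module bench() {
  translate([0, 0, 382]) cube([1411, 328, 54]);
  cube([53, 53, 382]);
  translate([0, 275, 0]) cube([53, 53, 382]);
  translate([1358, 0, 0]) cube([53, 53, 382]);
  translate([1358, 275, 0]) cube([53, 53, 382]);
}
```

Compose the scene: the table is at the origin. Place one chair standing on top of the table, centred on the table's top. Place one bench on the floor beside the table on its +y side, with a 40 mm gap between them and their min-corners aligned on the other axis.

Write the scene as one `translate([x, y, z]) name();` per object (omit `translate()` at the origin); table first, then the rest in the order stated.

table();
translate([378, 121, 721]) chair();
translate([0, 681, 0]) bench();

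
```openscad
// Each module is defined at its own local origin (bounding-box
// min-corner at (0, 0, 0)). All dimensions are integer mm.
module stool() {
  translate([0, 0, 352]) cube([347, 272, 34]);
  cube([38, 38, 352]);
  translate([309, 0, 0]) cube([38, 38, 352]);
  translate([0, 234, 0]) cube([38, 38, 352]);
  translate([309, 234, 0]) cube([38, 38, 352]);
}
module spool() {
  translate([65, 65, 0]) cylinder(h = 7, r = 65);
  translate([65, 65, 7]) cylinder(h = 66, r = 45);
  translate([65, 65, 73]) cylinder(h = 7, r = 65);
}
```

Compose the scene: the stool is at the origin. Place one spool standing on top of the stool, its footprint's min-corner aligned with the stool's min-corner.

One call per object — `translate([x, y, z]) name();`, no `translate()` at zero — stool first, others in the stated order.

stool();
translate([0, 0, 386]) spool();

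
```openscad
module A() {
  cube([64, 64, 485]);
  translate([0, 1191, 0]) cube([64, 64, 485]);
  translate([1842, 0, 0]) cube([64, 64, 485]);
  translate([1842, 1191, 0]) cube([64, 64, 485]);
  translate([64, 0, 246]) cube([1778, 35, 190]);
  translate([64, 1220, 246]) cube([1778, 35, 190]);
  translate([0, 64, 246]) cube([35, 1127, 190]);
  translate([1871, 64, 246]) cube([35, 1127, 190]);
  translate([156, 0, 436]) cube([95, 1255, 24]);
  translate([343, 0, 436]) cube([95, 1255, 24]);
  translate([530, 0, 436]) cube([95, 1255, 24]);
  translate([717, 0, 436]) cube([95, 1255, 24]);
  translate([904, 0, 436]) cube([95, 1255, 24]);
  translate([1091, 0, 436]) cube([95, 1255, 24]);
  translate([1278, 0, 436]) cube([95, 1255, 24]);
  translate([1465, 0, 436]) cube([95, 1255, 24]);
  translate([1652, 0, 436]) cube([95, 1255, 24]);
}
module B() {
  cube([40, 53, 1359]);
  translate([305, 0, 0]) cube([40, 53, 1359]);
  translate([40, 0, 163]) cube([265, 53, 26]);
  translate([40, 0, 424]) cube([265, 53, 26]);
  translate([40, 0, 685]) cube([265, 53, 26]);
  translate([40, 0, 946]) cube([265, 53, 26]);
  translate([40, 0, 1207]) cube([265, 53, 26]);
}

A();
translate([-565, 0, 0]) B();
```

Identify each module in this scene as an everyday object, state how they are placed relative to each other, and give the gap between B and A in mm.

The ladder's nearest face is 220 mm from the bed frame's −x face.

A is a bed frame. B is a ladder. The ladder is on the floor beside the bed frame on its −x side. The gap between the ladder and the bed frame is 220 mm.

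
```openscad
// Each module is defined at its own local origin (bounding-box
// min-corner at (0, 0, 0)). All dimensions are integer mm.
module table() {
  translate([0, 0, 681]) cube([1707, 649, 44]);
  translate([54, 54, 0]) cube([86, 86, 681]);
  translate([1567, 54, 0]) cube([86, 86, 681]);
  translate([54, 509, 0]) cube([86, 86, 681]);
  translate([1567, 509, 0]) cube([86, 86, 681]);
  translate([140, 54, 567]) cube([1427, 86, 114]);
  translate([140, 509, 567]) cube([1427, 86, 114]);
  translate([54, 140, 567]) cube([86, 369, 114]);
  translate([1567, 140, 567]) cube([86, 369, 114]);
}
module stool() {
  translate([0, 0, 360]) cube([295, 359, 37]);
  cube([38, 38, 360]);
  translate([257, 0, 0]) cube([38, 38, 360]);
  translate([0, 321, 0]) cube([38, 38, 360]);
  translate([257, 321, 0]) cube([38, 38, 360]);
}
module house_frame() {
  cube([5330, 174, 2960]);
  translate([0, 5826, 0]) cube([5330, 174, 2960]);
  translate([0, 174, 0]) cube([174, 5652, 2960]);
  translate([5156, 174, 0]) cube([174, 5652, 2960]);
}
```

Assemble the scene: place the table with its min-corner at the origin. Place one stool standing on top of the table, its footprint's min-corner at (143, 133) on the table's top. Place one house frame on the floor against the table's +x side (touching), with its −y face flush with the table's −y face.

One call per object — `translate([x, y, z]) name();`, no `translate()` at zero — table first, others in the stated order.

table();
translate([143, 133, 725]) stool();
translate([1707, 0, 0]) house_frame();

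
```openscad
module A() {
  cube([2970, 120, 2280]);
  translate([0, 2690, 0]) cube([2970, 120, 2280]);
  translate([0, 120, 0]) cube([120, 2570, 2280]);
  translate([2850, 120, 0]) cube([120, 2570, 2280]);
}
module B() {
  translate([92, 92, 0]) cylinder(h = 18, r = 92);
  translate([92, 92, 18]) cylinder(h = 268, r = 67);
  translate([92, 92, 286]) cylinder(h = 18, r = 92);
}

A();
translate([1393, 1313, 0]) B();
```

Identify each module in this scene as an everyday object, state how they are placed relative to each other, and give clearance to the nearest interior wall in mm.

Clearances: x = 1273, y = 1193; minimum 1193 mm.

A is a house frame. B is a spool. The spool sits inside the house frame, centred. The clearance to the nearest interior wall is 1193 mm.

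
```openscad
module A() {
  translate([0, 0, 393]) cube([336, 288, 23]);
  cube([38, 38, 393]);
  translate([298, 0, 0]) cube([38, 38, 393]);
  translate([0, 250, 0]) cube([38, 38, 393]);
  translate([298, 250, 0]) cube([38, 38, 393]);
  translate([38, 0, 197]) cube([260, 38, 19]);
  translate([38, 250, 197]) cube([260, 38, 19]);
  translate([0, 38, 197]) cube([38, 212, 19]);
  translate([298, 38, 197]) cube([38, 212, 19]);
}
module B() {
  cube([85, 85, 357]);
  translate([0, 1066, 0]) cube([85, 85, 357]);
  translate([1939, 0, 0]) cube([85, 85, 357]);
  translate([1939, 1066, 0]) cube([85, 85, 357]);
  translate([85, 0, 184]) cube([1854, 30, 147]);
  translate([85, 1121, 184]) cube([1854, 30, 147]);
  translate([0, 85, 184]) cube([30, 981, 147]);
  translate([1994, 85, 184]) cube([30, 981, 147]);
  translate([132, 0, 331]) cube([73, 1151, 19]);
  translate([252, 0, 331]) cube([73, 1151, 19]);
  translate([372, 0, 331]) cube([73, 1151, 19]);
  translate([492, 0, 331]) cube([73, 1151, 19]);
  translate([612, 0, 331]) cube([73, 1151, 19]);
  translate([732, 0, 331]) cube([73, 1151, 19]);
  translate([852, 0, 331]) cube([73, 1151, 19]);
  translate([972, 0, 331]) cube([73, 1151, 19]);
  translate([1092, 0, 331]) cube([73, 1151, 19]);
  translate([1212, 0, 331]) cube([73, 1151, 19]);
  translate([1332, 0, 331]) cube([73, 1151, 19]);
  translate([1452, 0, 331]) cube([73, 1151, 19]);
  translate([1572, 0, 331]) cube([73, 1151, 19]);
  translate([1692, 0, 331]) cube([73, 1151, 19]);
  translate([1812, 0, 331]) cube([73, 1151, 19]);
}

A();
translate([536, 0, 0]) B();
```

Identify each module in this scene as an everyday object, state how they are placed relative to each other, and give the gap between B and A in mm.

The bed frame's nearest face is 200 mm from the stool's +x face.

A is a stool. B is a bed frame. The bed frame is on the floor beside the stool on its +x side. The gap between the bed frame and the stool is 200 mm.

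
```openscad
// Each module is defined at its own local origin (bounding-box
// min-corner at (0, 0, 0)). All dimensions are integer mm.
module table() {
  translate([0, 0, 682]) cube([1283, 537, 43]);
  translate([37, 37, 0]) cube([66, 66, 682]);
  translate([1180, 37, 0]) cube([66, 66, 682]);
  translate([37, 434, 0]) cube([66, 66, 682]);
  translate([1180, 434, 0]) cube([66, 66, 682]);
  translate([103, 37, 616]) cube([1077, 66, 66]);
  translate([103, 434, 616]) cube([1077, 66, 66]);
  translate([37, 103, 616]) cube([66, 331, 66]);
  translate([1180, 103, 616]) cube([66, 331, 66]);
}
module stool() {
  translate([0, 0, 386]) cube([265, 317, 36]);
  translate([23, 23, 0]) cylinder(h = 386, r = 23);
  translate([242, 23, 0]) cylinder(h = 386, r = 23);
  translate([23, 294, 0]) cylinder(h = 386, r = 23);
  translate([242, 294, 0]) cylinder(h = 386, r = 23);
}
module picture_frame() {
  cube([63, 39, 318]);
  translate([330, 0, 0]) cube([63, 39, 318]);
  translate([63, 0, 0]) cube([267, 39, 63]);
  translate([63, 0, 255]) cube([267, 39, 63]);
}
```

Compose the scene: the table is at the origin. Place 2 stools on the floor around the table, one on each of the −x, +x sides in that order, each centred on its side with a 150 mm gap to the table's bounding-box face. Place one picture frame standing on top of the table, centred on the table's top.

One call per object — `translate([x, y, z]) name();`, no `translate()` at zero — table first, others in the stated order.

table();
translate([-415, 110, 0]) stool();
translate([1433, 110, 0]) stool();
translate([445, 249, 725]) picture_frame();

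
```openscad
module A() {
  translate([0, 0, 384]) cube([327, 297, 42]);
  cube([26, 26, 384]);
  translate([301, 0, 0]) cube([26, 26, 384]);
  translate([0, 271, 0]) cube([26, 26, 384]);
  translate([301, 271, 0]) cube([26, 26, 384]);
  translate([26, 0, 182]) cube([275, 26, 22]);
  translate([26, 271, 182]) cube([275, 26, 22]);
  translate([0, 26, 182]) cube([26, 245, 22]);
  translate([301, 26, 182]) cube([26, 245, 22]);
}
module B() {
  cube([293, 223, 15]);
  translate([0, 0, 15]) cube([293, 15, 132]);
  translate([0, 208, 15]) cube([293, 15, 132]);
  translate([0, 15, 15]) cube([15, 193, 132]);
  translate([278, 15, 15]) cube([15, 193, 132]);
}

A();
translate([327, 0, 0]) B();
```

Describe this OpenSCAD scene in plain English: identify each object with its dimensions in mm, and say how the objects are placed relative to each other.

A is a simple wooden stool: a rectangular seat 327 mm (x) by 297 mm (y), 42 mm thick, top face at z = 426 mm, on four square legs, each 26×26 mm in cross-section. The legs rest on z = 0, each flush with a corner of the seat. Four stretchers, 26 mm wide and 22 mm tall, connect adjacent legs with their undersides at z = 182 mm, each running between the inner faces of the legs it joins and aligned with the legs' outer faces on the other axis.

B is an open-topped rectangular box: outside dimensions 293×223×147 mm, with a uniform wall and base thickness of 15 mm. The base is a full 293×223 slab on the floor; four walls sit on top of the base. The front and back walls (the −y and +y sides) span the full width; the two side walls fit between them.

The open box is against the stool's +x side, with their −y faces flush.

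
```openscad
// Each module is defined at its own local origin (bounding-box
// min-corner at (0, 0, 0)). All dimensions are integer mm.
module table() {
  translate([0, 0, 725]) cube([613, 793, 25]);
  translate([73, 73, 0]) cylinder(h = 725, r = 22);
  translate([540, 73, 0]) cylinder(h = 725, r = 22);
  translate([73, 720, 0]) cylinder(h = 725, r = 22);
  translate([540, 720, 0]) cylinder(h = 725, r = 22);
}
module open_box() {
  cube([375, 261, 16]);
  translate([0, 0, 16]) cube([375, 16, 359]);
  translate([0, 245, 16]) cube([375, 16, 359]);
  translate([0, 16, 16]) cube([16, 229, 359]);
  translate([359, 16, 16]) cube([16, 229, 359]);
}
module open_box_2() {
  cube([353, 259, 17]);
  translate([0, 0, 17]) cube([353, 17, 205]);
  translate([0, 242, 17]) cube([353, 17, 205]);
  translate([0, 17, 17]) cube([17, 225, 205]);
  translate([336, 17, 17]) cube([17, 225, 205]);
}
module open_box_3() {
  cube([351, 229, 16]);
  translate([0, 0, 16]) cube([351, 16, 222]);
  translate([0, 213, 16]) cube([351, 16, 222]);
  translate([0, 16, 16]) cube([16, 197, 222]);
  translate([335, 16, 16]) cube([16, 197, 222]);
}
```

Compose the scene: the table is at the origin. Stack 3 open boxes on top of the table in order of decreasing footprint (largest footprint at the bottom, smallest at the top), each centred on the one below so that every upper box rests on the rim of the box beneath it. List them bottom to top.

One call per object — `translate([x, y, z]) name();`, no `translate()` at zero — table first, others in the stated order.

table();
translate([119, 266, 750]) open_box();
translate([130, 267, 1125]) open_box_2();
translate([131, 282, 1347]) open_box_3();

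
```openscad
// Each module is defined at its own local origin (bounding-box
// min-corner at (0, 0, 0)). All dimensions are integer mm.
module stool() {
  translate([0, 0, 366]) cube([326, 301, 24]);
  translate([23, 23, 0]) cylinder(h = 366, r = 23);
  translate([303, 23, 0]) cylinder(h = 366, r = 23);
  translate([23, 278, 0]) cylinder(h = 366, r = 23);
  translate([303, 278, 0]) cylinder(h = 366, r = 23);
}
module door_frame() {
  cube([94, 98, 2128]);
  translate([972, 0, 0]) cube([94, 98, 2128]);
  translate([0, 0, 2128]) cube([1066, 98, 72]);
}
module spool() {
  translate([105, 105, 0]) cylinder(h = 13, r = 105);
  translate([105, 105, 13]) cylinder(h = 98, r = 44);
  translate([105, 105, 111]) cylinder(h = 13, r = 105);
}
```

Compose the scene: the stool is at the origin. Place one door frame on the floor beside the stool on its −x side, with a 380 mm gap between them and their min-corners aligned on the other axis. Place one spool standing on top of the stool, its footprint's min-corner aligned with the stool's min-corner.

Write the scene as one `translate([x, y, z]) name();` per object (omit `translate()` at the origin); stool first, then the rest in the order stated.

stool();
translate([-1446, 0, 0]) door_frame();
translate([0, 0, 390]) spool();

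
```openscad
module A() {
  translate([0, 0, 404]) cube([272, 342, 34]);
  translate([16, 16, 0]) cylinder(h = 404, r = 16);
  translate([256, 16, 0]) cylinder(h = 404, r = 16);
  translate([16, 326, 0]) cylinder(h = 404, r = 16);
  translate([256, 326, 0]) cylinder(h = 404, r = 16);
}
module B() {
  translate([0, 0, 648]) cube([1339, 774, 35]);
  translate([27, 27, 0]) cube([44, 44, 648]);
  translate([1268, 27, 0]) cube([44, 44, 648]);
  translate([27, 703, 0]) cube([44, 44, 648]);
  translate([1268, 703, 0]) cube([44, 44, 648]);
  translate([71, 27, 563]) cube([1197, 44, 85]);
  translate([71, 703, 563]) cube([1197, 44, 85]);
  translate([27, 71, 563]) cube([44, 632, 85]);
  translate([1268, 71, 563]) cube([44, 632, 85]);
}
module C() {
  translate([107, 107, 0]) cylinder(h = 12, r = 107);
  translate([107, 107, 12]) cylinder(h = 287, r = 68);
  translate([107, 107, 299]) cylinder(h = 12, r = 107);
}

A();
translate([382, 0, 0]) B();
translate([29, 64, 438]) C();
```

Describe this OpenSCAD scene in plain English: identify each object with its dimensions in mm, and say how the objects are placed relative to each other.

A is a simple wooden stool: a rectangular seat 272 mm (x) by 342 mm (y), 34 mm thick, top face at z = 438 mm, on four round legs, each 32 mm in diameter. The legs rest on z = 0, each leg's axis is inset half a diameter from the nearest pair of seat edges (so the leg's bounding box is flush with the corner).

B is a table: top 1339 mm (x) × 774 mm (y), 35 mm thick, upper face at z = 683 mm, on four 44×44 mm square legs, each inset 27 mm from the nearest pair of top edges, running from z = 0 to the bottom of the top. Four apron rails, 44 mm thick and 85 mm tall, run between adjacent legs with their top edges flush with the underside of the top and their outer faces flush with the legs' outer faces.

C is a spool: two coaxial disc flanges of radius 107 mm and thickness 12 mm, joined by a core cylinder of radius 68 mm and height 287 mm. The lower flange rests on z = 0 and the three cylinders share a vertical axis.

The table is on the floor beside the stool on its +x side. The spool is on top of the stool, centred.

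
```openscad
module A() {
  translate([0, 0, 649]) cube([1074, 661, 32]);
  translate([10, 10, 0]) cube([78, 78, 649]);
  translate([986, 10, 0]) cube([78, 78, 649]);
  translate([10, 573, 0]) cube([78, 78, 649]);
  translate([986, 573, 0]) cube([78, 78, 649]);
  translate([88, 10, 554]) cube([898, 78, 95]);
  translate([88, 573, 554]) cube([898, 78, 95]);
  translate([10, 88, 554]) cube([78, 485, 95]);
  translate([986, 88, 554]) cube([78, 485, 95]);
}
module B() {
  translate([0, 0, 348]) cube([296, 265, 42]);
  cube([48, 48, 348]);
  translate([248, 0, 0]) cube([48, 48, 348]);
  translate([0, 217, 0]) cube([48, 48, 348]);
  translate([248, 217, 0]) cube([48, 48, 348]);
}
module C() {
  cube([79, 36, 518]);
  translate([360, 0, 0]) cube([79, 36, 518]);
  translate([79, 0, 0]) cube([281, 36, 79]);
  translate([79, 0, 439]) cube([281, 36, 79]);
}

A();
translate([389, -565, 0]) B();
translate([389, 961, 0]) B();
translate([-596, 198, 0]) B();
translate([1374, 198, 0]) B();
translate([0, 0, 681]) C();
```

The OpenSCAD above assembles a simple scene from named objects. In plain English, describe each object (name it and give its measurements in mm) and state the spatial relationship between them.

A is a table with a 1074×661 mm rectangular top, 32 mm thick, top surface at z = 681 mm, supported by four 78×78 mm square legs, each inset 10 mm from the nearest pair of top edges, running from the floor. Four apron rails, 78 mm thick and 95 mm tall, run between adjacent legs with their top edges flush with the underside of the top and their outer faces flush with the legs' outer faces.

B is a simple wooden stool: a rectangular seat 296 mm (x) by 265 mm (y), 42 mm thick, top face at z = 390 mm, on four square legs, each 48×48 mm in cross-section. The legs rest on z = 0, each flush with a corner of the seat.

C is a rectangular picture frame lying in the x–z plane (depth along y). The opening is 281 mm wide (x) by 360 mm tall (z), surrounded by a border 79 mm wide on all four sides. The frame is 36 mm deep and is made of two full-height vertical stiles with two horizontal rails fitted between them.

Four stools sit around the table at the −y, +y, −x, +x sides. The picture frame is on top of the table.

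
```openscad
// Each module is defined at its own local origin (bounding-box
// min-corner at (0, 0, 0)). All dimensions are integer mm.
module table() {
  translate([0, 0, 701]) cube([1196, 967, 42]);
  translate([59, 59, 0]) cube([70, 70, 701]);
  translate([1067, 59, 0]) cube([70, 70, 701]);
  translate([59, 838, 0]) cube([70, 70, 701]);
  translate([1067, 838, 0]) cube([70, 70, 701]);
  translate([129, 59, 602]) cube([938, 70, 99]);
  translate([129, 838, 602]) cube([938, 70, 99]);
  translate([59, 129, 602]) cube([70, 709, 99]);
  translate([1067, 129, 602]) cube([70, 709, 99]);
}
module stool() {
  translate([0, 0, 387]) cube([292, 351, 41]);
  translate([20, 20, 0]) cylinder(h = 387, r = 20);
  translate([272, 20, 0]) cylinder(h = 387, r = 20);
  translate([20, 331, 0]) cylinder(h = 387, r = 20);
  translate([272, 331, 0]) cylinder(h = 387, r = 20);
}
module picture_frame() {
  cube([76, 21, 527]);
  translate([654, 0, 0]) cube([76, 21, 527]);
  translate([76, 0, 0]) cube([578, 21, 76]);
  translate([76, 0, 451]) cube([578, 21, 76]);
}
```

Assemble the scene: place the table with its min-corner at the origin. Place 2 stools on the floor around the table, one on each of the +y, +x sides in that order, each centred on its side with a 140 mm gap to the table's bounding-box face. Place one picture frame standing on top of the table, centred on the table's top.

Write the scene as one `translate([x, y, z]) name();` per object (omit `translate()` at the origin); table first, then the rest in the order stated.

table();
translate([452, 1107, 0]) stool();
translate([1336, 308, 0]) stool();
translate([233, 473, 743]) picture_frame();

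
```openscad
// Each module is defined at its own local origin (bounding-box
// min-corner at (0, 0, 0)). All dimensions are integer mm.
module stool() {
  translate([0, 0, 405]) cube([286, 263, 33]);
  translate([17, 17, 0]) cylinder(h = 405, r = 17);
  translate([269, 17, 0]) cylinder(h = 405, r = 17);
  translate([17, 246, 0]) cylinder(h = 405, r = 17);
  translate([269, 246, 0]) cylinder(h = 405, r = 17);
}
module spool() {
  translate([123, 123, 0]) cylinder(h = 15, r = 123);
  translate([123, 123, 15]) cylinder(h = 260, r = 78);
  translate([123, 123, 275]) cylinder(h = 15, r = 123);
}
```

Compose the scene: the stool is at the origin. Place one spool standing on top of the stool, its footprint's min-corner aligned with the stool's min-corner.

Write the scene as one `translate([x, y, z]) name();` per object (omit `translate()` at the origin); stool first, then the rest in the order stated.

stool();
translate([0, 0, 438]) spool();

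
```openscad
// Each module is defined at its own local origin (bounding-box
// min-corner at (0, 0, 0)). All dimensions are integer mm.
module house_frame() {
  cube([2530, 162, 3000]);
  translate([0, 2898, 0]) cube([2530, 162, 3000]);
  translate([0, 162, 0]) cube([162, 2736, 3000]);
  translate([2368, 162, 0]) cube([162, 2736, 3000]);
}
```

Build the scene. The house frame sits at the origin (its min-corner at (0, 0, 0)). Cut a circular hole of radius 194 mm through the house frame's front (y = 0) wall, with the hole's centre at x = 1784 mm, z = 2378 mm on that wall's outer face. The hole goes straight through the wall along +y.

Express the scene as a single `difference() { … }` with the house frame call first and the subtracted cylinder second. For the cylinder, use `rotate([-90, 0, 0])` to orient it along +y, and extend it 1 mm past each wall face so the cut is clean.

difference() {
  house_frame();
  translate([1784, -1, 2378]) rotate([-90, 0, 0]) cylinder(h = 164, r = 194);
}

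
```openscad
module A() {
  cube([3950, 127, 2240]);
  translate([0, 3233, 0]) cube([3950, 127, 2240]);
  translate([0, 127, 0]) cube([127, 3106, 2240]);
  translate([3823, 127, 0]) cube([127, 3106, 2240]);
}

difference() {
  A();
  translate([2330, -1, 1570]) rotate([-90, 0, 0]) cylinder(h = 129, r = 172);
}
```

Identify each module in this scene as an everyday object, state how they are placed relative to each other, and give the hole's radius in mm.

A is a house frame. The house frame has a circular hole through its front wall. The hole's radius is 172 mm.

The subtracted cylinder has r = 172 mm.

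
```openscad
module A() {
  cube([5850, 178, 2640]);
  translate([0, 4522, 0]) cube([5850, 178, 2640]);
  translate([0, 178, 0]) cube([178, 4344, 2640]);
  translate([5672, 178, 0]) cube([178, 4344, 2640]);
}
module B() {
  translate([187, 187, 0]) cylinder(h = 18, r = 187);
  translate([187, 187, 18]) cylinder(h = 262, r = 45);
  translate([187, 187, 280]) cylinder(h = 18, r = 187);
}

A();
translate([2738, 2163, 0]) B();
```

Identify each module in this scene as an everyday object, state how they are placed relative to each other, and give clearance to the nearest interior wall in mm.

Clearances: x = 2560, y = 1985; minimum 1985 mm.

A is a house frame. B is a spool. The spool sits inside the house frame, centred. The clearance to the nearest interior wall is 1985 mm.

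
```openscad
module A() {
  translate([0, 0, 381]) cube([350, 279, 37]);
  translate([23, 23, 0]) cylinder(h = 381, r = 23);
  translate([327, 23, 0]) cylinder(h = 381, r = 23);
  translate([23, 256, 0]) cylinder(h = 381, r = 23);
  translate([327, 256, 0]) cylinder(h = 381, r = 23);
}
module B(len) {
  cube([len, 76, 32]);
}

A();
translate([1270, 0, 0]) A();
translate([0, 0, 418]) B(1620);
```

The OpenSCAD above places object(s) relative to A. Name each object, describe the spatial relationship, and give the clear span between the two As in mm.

A is a stool. B is a beam. A beam spans the tops of two stools. The clear span between the two stools is 920 mm.

Second stool starts at x = 1270; first ends at x = 350; clear span = 1270 − 350 = 920 mm.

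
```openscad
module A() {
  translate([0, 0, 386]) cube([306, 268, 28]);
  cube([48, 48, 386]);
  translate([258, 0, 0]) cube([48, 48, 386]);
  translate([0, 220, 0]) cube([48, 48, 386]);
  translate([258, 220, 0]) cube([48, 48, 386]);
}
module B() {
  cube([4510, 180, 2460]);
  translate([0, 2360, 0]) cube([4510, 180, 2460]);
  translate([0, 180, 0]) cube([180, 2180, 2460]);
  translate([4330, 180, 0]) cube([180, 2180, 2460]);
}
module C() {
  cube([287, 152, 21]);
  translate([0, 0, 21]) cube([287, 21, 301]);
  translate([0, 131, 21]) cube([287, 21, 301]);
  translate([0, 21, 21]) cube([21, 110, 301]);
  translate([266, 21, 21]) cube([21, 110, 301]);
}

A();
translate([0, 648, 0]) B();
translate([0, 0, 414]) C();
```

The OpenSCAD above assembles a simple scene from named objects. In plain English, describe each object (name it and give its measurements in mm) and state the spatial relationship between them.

A is a simple wooden stool: a rectangular seat 306 mm (x) by 268 mm (y), 28 mm thick, top face at z = 414 mm, on four square legs, each 48×48 mm in cross-section. The legs rest on z = 0, each flush with a corner of the seat.

B is a box-shaped house frame (walls only): outside footprint 4510×2540 mm, wall height 2460 mm, wall thickness 180 mm. The two y-facing walls run the full x-width; the two x-facing walls fit between the inner faces of the y-facing walls.

C is an open storage box with external size 287×152×322 mm and wall thickness 21 mm (the base is also 21 mm thick). The base covers the whole footprint; the four walls stand on the base, with the y-facing walls full-width and the x-facing walls fitting between their inner faces.

The house frame is on the floor beside the stool on its +y side. The open box is on top of the stool.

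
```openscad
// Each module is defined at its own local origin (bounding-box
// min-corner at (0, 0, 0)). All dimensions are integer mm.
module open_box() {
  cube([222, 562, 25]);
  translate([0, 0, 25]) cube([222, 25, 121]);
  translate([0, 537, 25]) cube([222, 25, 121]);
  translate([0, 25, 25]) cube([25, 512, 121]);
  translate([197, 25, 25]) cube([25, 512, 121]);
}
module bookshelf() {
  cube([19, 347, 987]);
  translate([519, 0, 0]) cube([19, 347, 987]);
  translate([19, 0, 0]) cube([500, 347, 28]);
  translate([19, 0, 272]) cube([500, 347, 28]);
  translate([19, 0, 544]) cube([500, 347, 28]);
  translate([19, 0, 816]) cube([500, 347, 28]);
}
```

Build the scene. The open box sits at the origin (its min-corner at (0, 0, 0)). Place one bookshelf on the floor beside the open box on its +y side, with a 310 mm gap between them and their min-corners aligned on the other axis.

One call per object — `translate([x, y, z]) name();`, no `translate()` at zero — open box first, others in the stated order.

open_box();
translate([0, 872, 0]) bookshelf();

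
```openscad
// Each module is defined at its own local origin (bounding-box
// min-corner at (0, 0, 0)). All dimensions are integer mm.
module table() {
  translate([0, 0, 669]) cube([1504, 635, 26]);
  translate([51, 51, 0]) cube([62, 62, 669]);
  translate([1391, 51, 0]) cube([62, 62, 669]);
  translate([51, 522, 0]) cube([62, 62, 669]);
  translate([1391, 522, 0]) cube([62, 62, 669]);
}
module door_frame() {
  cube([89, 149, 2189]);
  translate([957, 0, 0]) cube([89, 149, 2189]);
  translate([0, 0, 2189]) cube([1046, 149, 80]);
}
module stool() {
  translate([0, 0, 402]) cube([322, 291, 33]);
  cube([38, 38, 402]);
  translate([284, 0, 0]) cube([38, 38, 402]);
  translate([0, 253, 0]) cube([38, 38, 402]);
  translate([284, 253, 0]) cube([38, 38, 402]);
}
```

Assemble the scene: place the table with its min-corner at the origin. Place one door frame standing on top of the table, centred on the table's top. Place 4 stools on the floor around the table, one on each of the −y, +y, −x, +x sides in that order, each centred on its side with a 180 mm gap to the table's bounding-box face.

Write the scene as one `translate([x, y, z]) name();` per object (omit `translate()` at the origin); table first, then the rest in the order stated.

table();
translate([229, 243, 695]) door_frame();
translate([591, -471, 0]) stool();
translate([591, 815, 0]) stool();
translate([-502, 172, 0]) stool();
translate([1684, 172, 0]) stool();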